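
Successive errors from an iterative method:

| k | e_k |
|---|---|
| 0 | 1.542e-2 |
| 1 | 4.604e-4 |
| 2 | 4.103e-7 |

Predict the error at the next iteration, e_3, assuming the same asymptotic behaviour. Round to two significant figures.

First estimate the order: p ≈ ln(e_2/e_1) / ln(e_1/e_0) = ln(4.103e-7/4.604e-4)/ln(4.604e-4/1.542e-2) = ln(0.000891182)/ln(0.0298573) ≈ 2.0001.
Then e_3 ≈ e_2·(e_2/e_1)^p = 4.103e-7·(0.000891182)^2.0001 = 4.103e-7·7.93648e-07 ≈ 3.256e-13.

3.3e-13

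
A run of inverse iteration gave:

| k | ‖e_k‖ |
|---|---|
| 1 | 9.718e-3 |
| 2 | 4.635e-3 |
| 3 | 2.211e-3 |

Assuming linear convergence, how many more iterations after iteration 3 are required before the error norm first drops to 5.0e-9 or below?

18

Rate ρ ≈ ‖e_3‖/‖e_2‖ = 2.211e-3/4.635e-3 = 0.4770.
After j more steps, ‖e_{3+j}‖ ≈ 2.211e-3·ρ^j; need ρ^j ≤ 5.0e-9/2.211e-3 = 2.26142e-06.
j ≥ ln(2.26142e-06)/ln(0.4770) = -12.9995/-0.74024 = 17.561.
So 18 more iterations are needed.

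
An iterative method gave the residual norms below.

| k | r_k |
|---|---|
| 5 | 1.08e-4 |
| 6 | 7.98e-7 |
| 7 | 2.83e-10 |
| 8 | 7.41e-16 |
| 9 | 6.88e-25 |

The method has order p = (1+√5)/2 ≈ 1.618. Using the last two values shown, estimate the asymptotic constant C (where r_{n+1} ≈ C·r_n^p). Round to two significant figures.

2.1

C ≈ r_9 / r_8^1.618
  = 6.88e-25 / (7.41e-16)^1.618
  = 6.88e-25 / 3.30648e-25 ≈ 2.0808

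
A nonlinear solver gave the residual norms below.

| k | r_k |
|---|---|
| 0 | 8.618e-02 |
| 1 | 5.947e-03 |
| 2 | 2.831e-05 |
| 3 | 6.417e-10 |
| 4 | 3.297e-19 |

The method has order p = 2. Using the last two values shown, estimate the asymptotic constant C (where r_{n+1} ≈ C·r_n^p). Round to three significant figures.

C ≈ r_4 / r_3^2
  = 3.297e-19 / (6.417e-10)^2
  = 3.297e-19 / 4.11779e-19 ≈ 0.80067

0.801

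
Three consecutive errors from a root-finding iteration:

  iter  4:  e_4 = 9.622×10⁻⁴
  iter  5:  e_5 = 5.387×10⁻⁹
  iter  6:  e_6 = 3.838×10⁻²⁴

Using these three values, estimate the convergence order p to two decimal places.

p ≈ ln(e_6/e_5) / ln(e_5/e_4)
  = ln(3.838×10⁻²⁴/5.387×10⁻⁹) / ln(5.387×10⁻⁹/9.622×10⁻⁴)
  = ln(7.12456e-16) / ln(5.59863e-06)
  = -34.87781 / -12.09299 ≈ 2.88413

2.88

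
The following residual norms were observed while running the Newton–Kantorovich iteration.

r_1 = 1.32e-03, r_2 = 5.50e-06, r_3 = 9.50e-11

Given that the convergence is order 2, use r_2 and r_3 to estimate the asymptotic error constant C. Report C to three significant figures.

3.14

C ≈ r_3 / r_2^2
  = 9.50e-11 / (5.50e-06)^2
  = 9.50e-11 / 3.025e-11 ≈ 3.1405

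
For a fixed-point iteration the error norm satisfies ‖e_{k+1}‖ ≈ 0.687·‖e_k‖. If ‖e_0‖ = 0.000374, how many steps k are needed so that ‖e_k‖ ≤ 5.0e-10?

After k steps, ‖e_k‖ ≈ 0.000374·0.687^k.
Need 0.687^k ≤ 5.0e-10/0.000374 = 1.3369e-06.
k ≥ ln(1.3369e-06)/ln(0.687) = -13.5252/-0.37542 = 36.027.
Smallest integer k = 37.

37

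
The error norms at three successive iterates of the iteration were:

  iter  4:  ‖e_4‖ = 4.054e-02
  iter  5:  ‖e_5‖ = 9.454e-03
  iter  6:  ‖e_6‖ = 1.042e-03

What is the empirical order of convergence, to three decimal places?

1.515

p ≈ ln(‖e_6‖/‖e_5‖) / ln(‖e_5‖/‖e_4‖)
  = ln(1.042e-03/9.454e-03) / ln(9.454e-03/4.054e-02)
  = ln(0.110218) / ln(0.233202)
  = -2.205295 / -1.455850 ≈ 1.514782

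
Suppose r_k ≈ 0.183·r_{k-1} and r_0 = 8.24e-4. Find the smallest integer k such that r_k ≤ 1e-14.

15

After k steps, r_k ≈ 8.24e-4·0.183^k.
Need 0.183^k ≤ 1e-14/8.24e-4 = 1.21359e-11.
k ≥ ln(1.21359e-11)/ln(0.183) = -25.1349/-1.69827 = 14.800.
Smallest integer k = 15.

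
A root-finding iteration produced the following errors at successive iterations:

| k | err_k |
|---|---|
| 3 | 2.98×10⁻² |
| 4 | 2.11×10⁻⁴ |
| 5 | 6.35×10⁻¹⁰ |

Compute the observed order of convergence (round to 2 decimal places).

p ≈ ln(err_5/err_4) / ln(err_4/err_3)
  = ln(6.35×10⁻¹⁰/2.11×10⁻⁴) / ln(2.11×10⁻⁴/2.98×10⁻²)
  = ln(3.00948e-06) / ln(0.00708054)
  = -12.71374 / -4.95041 ≈ 2.56822

2.57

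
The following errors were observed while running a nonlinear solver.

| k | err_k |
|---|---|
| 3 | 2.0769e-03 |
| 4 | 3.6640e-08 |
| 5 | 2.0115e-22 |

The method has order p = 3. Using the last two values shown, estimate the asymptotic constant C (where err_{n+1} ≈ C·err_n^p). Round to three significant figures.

C ≈ err_5 / err_4^3
  = 2.0115e-22 / (3.6640e-08)^3
  = 2.0115e-22 / 4.91888e-23 ≈ 4.0893

4.09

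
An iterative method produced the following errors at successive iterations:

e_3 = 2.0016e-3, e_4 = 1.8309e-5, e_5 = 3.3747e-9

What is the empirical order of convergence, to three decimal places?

1.832

p ≈ ln(e_5/e_4) / ln(e_4/e_3)
  = ln(3.3747e-9/1.8309e-5) / ln(1.8309e-5/2.0016e-3)
  = ln(0.000184319) / ln(0.00914718)
  = -8.598843 / -4.694310 ≈ 1.831759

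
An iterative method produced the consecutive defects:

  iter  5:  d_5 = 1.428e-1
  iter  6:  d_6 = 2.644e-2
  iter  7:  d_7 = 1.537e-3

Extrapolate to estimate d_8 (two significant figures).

1.3e-5

First estimate the order: p ≈ ln(d_7/d_6) / ln(d_6/d_5) = ln(1.537e-3/2.644e-2)/ln(2.644e-2/1.428e-1) = ln(0.0581316)/ln(0.185154) ≈ 1.6869.
Then d_8 ≈ d_7·(d_7/d_6)^p = 1.537e-3·(0.0581316)^1.6869 = 1.537e-3·0.00823544 ≈ 1.266e-05.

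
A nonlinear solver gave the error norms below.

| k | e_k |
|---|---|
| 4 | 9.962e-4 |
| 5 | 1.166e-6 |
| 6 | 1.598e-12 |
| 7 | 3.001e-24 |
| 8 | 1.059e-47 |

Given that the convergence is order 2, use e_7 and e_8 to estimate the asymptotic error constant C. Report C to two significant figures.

1.2

C ≈ e_8 / e_7^2
  = 1.059e-47 / (3.001e-24)^2
  = 1.059e-47 / 9.006e-48 ≈ 1.1759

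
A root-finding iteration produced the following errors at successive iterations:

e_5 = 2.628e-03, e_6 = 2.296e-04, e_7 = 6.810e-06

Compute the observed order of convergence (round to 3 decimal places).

1.443

p ≈ ln(e_7/e_6) / ln(e_6/e_5)
  = ln(6.810e-06/2.296e-04) / ln(2.296e-04/2.628e-03)
  = ln(0.0296603) / ln(0.0873668)
  = -3.517946 / -2.437640 ≈ 1.443177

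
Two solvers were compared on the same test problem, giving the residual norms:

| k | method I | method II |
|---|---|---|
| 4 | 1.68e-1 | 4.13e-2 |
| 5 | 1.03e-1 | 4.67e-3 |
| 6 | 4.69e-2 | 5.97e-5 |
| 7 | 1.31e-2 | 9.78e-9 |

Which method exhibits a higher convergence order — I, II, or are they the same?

II

Method I: p ≈ ln(1.31e-2/4.69e-2)/ln(4.69e-2/1.03e-1) ≈ 1.62.
Method II: p ≈ ln(9.78e-9/5.97e-5)/ln(5.97e-5/4.67e-3) ≈ 2.00.
Method II has the higher order (≈2.0 vs ≈1.6).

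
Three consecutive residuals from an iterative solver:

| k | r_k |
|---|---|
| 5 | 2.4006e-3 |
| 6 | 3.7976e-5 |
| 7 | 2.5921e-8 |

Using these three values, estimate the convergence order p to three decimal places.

p ≈ ln(r_7/r_6) / ln(r_6/r_5)
  = ln(2.5921e-8/3.7976e-5) / ln(3.7976e-5/2.4006e-3)
  = ln(0.000682563) / ln(0.0158194)
  = -7.289656 / -4.146518 ≈ 1.758019

1.758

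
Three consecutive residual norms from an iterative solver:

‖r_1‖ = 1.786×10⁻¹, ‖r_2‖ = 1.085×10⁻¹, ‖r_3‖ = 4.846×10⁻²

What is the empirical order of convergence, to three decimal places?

p ≈ ln(‖r_3‖/‖r_2‖) / ln(‖r_2‖/‖r_1‖)
  = ln(4.846×10⁻²/1.085×10⁻¹) / ln(1.085×10⁻¹/1.786×10⁻¹)
  = ln(0.446636) / ln(0.607503)
  = -0.806011 / -0.498398 ≈ 1.617204

1.617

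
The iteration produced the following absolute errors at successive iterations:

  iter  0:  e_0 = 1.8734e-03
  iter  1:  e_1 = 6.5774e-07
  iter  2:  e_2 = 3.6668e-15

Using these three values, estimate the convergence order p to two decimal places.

2.39

p ≈ ln(e_2/e_1) / ln(e_1/e_0)
  = ln(3.6668e-15/6.5774e-07) / ln(6.5774e-07/1.8734e-03)
  = ln(5.57485e-09) / ln(0.000351094)
  = -19.00500 / -7.95446 ≈ 2.38923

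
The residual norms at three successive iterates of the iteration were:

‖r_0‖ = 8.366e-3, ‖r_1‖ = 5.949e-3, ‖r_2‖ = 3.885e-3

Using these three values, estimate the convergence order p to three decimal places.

1.250

p ≈ ln(‖r_2‖/‖r_1‖) / ln(‖r_1‖/‖r_0‖)
  = ln(3.885e-3/5.949e-3) / ln(5.949e-3/8.366e-3)
  = ln(0.653051) / ln(0.711093)
  = -0.426100 / -0.340952 ≈ 1.249736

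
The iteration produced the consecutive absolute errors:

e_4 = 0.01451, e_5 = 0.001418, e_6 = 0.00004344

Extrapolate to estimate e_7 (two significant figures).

2.3e-7

First estimate the order: p ≈ ln(e_6/e_5) / ln(e_5/e_4) = ln(0.00004344/0.001418)/ln(0.001418/0.01451) = ln(0.0306347)/ln(0.0977257) ≈ 1.4988.
Then e_7 ≈ e_6·(e_6/e_5)^p = 0.00004344·(0.0306347)^1.4988 = 0.00004344·0.0053844 ≈ 2.339e-07.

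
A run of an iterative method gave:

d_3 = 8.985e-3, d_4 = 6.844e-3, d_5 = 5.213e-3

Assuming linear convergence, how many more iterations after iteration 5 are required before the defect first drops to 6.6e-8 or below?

Rate ρ ≈ d_5/d_4 = 5.213e-3/6.844e-3 = 0.7617.
After j more steps, d_{5+j} ≈ 5.213e-3·ρ^j; need ρ^j ≤ 6.6e-8/5.213e-3 = 1.26607e-05.
j ≥ ln(1.26607e-05)/ln(0.7617) = -11.2770/-0.27220 = 41.429.
So 42 more iterations are needed.

42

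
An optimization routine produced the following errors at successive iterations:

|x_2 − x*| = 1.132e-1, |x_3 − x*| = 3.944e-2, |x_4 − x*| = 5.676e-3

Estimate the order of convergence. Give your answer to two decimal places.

p ≈ ln(|x_4 − x*|/|x_3 − x*|) / ln(|x_3 − x*|/|x_2 − x*|)
  = ln(5.676e-3/3.944e-2) / ln(3.944e-2/1.132e-1)
  = ln(0.143915) / ln(0.34841)
  = -1.93853 / -1.05438 ≈ 1.83855

1.84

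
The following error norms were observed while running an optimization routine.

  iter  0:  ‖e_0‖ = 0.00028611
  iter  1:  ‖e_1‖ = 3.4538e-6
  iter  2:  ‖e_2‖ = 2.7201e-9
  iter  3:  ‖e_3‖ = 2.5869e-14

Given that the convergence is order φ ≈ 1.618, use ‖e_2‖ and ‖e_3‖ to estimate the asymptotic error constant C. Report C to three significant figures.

1.87

C ≈ ‖e_3‖ / ‖e_2‖^1.618
  = 2.5869e-14 / (2.7201e-9)^1.618
  = 2.5869e-14 / 1.38407e-14 ≈ 1.8691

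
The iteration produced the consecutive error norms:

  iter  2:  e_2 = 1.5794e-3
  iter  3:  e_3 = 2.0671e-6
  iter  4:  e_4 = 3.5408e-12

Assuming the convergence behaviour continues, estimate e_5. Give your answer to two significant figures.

1.0e-23

First estimate the order: p ≈ ln(e_4/e_3) / ln(e_3/e_2) = ln(3.5408e-12/2.0671e-6)/ln(2.0671e-6/1.5794e-3) = ln(1.71293e-06)/ln(0.00130879) ≈ 2.0000.
Then e_5 ≈ e_4·(e_4/e_3)^p = 3.5408e-12·(1.71293e-06)^2.0000 = 3.5408e-12·2.93413e-12 ≈ 1.039e-23.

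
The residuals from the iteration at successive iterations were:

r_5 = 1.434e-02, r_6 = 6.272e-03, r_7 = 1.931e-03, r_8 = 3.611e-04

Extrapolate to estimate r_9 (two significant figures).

3.3e-5

First estimate the order: p ≈ ln(r_8/r_7) / ln(r_7/r_6) = ln(3.611e-04/1.931e-03)/ln(1.931e-03/6.272e-03) = ln(0.187002)/ln(0.307876) ≈ 1.4232.
Then r_9 ≈ r_8·(r_8/r_7)^p = 3.611e-04·(0.187002)^1.4232 = 3.611e-04·0.0919796 ≈ 3.321e-05.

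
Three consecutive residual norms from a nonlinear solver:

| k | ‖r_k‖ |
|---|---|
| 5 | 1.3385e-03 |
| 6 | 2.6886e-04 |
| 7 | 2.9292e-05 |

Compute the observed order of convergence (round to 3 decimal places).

p ≈ ln(‖r_7‖/‖r_6‖) / ln(‖r_6‖/‖r_5‖)
  = ln(2.9292e-05/2.6886e-04) / ln(2.6886e-04/1.3385e-03)
  = ln(0.108949) / ln(0.200867)
  = -2.216875 / -1.605112 ≈ 1.381134

1.381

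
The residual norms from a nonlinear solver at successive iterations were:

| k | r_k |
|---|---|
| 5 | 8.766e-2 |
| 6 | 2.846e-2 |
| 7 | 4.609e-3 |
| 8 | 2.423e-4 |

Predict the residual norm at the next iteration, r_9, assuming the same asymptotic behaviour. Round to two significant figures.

2.1e-6

First estimate the order: p ≈ ln(r_8/r_7) / ln(r_7/r_6) = ln(2.423e-4/4.609e-3)/ln(4.609e-3/2.846e-2) = ln(0.0525711)/ln(0.161947) ≈ 1.6180.
Then r_9 ≈ r_8·(r_8/r_7)^p = 2.423e-4·(0.0525711)^1.6180 = 2.423e-4·0.00851469 ≈ 2.063e-06.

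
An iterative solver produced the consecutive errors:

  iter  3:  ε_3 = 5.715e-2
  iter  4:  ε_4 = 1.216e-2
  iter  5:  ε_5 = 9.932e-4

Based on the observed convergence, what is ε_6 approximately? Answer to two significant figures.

1.7e-5

First estimate the order: p ≈ ln(ε_5/ε_4) / ln(ε_4/ε_3) = ln(9.932e-4/1.216e-2)/ln(1.216e-2/5.715e-2) = ln(0.0816776)/ln(0.212773) ≈ 1.6187.
Then ε_6 ≈ ε_5·(ε_5/ε_4)^p = 9.932e-4·(0.0816776)^1.6187 = 9.932e-4·0.0173389 ≈ 1.722e-05.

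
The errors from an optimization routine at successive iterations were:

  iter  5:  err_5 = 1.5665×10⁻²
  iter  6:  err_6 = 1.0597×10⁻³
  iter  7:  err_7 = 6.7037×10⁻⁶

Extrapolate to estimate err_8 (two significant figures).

First estimate the order: p ≈ ln(err_7/err_6) / ln(err_6/err_5) = ln(6.7037×10⁻⁶/1.0597×10⁻³)/ln(1.0597×10⁻³/1.5665×10⁻²) = ln(0.00632604)/ln(0.0676476) ≈ 1.8798.
Then err_8 ≈ err_7·(err_7/err_6)^p = 6.7037×10⁻⁶·(0.00632604)^1.8798 = 6.7037×10⁻⁶·7.35475e-05 ≈ 4.93e-10.

4.9e-10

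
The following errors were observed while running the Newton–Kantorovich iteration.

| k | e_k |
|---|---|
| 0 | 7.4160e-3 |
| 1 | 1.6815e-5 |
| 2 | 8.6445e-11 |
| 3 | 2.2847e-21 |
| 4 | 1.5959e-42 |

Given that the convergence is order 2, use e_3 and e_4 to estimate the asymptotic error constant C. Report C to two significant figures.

C ≈ e_4 / e_3^2
  = 1.5959e-42 / (2.2847e-21)^2
  = 1.5959e-42 / 5.21985e-42 ≈ 0.30574

0.31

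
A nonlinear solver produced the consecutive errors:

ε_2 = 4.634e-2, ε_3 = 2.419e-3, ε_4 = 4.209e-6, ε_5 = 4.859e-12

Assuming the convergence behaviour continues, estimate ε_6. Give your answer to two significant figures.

8.1e-25

First estimate the order: p ≈ ln(ε_5/ε_4) / ln(ε_4/ε_3) = ln(4.859e-12/4.209e-6)/ln(4.209e-6/2.419e-3) = ln(1.15443e-06)/ln(0.00173998) ≈ 2.1517.
Then ε_6 ≈ ε_5·(ε_5/ε_4)^p = 4.859e-12·(1.15443e-06)^2.1517 = 4.859e-12·1.67493e-13 ≈ 8.138e-25.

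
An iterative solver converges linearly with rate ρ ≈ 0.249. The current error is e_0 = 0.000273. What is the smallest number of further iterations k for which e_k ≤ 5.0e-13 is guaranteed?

15

After k steps, e_k ≈ 0.000273·0.249^k.
Need 0.249^k ≤ 5.0e-13/0.000273 = 1.8315e-09.
k ≥ ln(1.8315e-09)/ln(0.249) = -20.1181/-1.39030 = 14.470.
Smallest integer k = 15.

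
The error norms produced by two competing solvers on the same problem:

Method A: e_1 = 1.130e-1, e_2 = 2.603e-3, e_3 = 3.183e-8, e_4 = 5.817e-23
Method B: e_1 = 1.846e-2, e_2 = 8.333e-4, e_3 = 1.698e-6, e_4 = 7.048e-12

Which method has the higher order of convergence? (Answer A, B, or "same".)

Method A: p ≈ ln(5.817e-23/3.183e-8)/ln(3.183e-8/2.603e-3) ≈ 3.00.
Method B: p ≈ ln(7.048e-12/1.698e-6)/ln(1.698e-6/8.333e-4) ≈ 2.00.
Method A has the higher order (≈3.0 vs ≈2.0).

A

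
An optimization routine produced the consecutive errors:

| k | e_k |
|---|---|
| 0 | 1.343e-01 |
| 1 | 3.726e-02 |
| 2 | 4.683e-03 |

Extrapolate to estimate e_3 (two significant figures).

First estimate the order: p ≈ ln(e_2/e_1) / ln(e_1/e_0) = ln(4.683e-03/3.726e-02)/ln(3.726e-02/1.343e-01) = ln(0.125684)/ln(0.277439) ≈ 1.6176.
Then e_3 ≈ e_2·(e_2/e_1)^p = 4.683e-03·(0.125684)^1.6176 = 4.683e-03·0.0349137 ≈ 0.0001635.

1.6e-4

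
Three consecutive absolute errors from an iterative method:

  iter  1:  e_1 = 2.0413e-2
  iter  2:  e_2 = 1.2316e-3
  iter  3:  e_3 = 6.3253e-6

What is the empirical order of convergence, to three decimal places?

1.877

p ≈ ln(e_3/e_2) / ln(e_2/e_1)
  = ln(6.3253e-6/1.2316e-3) / ln(1.2316e-3/2.0413e-2)
  = ln(0.00513584) / ln(0.0603341)
  = -5.271512 / -2.807858 ≈ 1.877414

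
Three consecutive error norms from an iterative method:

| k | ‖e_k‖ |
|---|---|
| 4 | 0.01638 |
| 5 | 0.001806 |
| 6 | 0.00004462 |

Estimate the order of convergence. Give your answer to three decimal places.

p ≈ ln(‖e_6‖/‖e_5‖) / ln(‖e_5‖/‖e_4‖)
  = ln(0.00004462/0.001806) / ln(0.001806/0.01638)
  = ln(0.0247065) / ln(0.110256)
  = -3.700689 / -2.204950 ≈ 1.678355

1.678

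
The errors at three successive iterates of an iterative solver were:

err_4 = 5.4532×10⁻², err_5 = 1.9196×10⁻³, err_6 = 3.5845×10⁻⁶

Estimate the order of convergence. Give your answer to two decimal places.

p ≈ ln(err_6/err_5) / ln(err_5/err_4)
  = ln(3.5845×10⁻⁶/1.9196×10⁻³) / ln(1.9196×10⁻³/5.4532×10⁻²)
  = ln(0.00186732) / ln(0.0352013)
  = -6.28325 / -3.34667 ≈ 1.87746

1.88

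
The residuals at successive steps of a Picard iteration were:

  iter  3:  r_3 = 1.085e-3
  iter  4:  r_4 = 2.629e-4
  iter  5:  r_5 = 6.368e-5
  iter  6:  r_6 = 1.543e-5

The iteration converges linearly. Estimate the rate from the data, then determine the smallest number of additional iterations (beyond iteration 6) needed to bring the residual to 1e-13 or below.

14

Rate ρ ≈ r_6/r_5 = 1.543e-5/6.368e-5 = 0.2423.
After j more steps, r_{6+j} ≈ 1.543e-5·ρ^j; need ρ^j ≤ 1e-13/1.543e-5 = 6.48088e-09.
j ≥ ln(6.48088e-09)/ln(0.2423) = -18.8544/-1.41758 = 13.300.
So 14 more iterations are needed.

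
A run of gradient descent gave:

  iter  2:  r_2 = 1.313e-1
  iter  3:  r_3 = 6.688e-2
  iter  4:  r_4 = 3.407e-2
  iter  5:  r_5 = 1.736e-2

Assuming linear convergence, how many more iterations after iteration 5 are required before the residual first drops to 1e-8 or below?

22

Rate ρ ≈ r_5/r_4 = 1.736e-2/3.407e-2 = 0.5095.
After j more steps, r_{5+j} ≈ 1.736e-2·ρ^j; need ρ^j ≤ 1e-8/1.736e-2 = 5.76037e-07.
j ≥ ln(5.76037e-07)/ln(0.5095) = -14.3671/-0.67433 = 21.306.
So 22 more iterations are needed.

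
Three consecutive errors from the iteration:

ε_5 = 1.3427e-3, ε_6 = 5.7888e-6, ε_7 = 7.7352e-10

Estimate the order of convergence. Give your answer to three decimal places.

1.638

p ≈ ln(ε_7/ε_6) / ln(ε_6/ε_5)
  = ln(7.7352e-10/5.7888e-6) / ln(5.7888e-6/1.3427e-3)
  = ln(0.000133624) / ln(0.00431131)
  = -8.920481 / -5.446513 ≈ 1.637833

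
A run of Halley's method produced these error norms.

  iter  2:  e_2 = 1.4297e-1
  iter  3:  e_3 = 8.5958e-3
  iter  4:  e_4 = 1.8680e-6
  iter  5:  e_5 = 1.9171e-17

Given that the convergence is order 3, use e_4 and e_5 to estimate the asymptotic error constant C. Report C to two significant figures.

C ≈ e_5 / e_4^3
  = 1.9171e-17 / (1.8680e-6)^3
  = 1.9171e-17 / 6.51824e-18 ≈ 2.9411

2.9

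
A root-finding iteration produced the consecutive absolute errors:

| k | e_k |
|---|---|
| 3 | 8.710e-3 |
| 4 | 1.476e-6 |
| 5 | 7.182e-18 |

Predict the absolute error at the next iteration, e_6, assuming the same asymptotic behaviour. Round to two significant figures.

8.3e-52

First estimate the order: p ≈ ln(e_5/e_4) / ln(e_4/e_3) = ln(7.182e-18/1.476e-6)/ln(1.476e-6/8.710e-3) = ln(4.86585e-12)/ln(0.00016946) ≈ 3.0000.
Then e_6 ≈ e_5·(e_5/e_4)^p = 7.182e-18·(4.86585e-12)^3.0000 = 7.182e-18·1.15206e-34 ≈ 8.274e-52.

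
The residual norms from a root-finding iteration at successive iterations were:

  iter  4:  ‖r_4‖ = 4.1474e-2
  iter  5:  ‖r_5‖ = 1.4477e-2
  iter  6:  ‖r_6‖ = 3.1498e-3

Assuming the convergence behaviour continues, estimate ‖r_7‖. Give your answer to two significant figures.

3.5e-4

First estimate the order: p ≈ ln(‖r_6‖/‖r_5‖) / ln(‖r_5‖/‖r_4‖) = ln(3.1498e-3/1.4477e-2)/ln(1.4477e-2/4.1474e-2) = ln(0.217573)/ln(0.349062) ≈ 1.4491.
Then ‖r_7‖ ≈ ‖r_6‖·(‖r_6‖/‖r_5‖)^p = 3.1498e-3·(0.217573)^1.4491 = 3.1498e-3·0.109679 ≈ 0.0003455.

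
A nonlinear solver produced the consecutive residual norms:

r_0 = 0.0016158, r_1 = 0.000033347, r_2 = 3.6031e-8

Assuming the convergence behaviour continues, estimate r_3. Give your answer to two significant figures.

First estimate the order: p ≈ ln(r_2/r_1) / ln(r_1/r_0) = ln(3.6031e-8/0.000033347)/ln(0.000033347/0.0016158) = ln(0.00108049)/ln(0.0206381) ≈ 1.7601.
Then r_3 ≈ r_2·(r_2/r_1)^p = 3.6031e-8·(0.00108049)^1.7601 = 3.6031e-8·6.01002e-06 ≈ 2.165e-13.

2.2e-13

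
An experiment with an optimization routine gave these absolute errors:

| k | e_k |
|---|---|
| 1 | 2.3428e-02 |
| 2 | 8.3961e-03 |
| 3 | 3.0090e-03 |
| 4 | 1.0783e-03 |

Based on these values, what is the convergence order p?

Consecutive ratios: e_4/e_3 = 1.0783e-03/3.0090e-03 = 0.358358, e_3/e_2 = 3.0090e-03/8.3961e-03 = 0.358381.
p ≈ ln(0.358358)/ln(0.358381) = -1.0262/-1.0262 ≈ 1.00.
So the convergence is linear (order 1).

1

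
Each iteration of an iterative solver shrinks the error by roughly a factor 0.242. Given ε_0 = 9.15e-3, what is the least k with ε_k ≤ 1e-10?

After k steps, ε_k ≈ 9.15e-3·0.242^k.
Need 0.242^k ≤ 1e-10/9.15e-3 = 1.0929e-08.
k ≥ ln(1.0929e-08)/ln(0.242) = -18.3318/-1.41882 = 12.920.
Smallest integer k = 13.

13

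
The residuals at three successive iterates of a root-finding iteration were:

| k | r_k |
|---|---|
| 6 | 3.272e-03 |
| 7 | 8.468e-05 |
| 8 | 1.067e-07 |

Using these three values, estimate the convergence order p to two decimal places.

1.83

p ≈ ln(r_8/r_7) / ln(r_7/r_6)
  = ln(1.067e-07/8.468e-05) / ln(8.468e-05/3.272e-03)
  = ln(0.00126004) / ln(0.0258802)
  = -6.67661 / -3.65428 ≈ 1.82707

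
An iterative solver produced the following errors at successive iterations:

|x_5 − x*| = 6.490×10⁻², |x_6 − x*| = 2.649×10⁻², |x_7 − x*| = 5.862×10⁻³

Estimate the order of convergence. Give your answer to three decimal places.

p ≈ ln(|x_7 − x*|/|x_6 − x*|) / ln(|x_6 − x*|/|x_5 − x*|)
  = ln(5.862×10⁻³/2.649×10⁻²) / ln(2.649×10⁻²/6.490×10⁻²)
  = ln(0.221291) / ln(0.408166)
  = -1.508277 / -0.896081 ≈ 1.683193

1.683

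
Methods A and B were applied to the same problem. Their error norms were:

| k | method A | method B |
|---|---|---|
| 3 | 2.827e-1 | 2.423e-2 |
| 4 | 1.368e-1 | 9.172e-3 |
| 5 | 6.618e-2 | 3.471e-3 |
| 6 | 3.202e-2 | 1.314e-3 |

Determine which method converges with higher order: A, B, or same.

Method A: p ≈ ln(3.202e-2/6.618e-2)/ln(6.618e-2/1.368e-1) ≈ 1.00.
Method B: p ≈ ln(1.314e-3/3.471e-3)/ln(3.471e-3/9.172e-3) ≈ 1.00.
Both orders ≈ 1.0 — effectively the same.

same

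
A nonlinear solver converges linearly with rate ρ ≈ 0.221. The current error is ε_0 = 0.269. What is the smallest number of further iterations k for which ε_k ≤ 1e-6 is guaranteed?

After k steps, ε_k ≈ 0.269·0.221^k.
Need 0.221^k ≤ 1e-6/0.269 = 3.71747e-06.
k ≥ ln(3.71747e-06)/ln(0.221) = -12.5025/-1.50959 = 8.282.
Smallest integer k = 9.

9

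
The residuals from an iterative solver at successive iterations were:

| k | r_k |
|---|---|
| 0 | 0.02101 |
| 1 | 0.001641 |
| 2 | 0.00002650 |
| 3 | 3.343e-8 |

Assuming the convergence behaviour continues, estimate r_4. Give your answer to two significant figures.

First estimate the order: p ≈ ln(r_3/r_2) / ln(r_2/r_1) = ln(3.343e-8/0.00002650)/ln(0.00002650/0.001641) = ln(0.00126151)/ln(0.0161487) ≈ 1.6179.
Then r_4 ≈ r_3·(r_3/r_2)^p = 3.343e-8·(0.00126151)^1.6179 = 3.343e-8·2.03953e-05 ≈ 6.818e-13.

6.8e-13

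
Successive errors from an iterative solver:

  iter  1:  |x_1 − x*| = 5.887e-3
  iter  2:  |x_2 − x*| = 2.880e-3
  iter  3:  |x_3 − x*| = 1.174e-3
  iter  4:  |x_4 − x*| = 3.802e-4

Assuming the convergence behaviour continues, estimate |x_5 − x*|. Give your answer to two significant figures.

9.2e-5

First estimate the order: p ≈ ln(|x_4 − x*|/|x_3 − x*|) / ln(|x_3 − x*|/|x_2 − x*|) = ln(3.802e-4/1.174e-3)/ln(1.174e-3/2.880e-3) = ln(0.32385)/ln(0.407639) ≈ 1.2564.
Then |x_5 − x*| ≈ |x_4 − x*|·(|x_4 − x*|/|x_3 − x*|)^p = 3.802e-4·(0.32385)^1.2564 = 3.802e-4·0.242547 ≈ 9.222e-05.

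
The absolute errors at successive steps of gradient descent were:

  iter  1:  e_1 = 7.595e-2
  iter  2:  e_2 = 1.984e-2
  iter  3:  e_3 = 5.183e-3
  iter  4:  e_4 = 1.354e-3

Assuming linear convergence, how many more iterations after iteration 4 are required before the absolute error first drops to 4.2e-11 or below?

13

Rate ρ ≈ e_4/e_3 = 1.354e-3/5.183e-3 = 0.2612.
After j more steps, e_{4+j} ≈ 1.354e-3·ρ^j; need ρ^j ≤ 4.2e-11/1.354e-3 = 3.10192e-08.
j ≥ ln(3.10192e-08)/ln(0.2612) = -17.2887/-1.34247 = 12.878.
So 13 more iterations are needed.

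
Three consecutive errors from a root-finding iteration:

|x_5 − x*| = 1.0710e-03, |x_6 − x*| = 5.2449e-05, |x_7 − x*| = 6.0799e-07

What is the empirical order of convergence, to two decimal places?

1.48

p ≈ ln(|x_7 − x*|/|x_6 − x*|) / ln(|x_6 − x*|/|x_5 − x*|)
  = ln(6.0799e-07/5.2449e-05) / ln(5.2449e-05/1.0710e-03)
  = ln(0.011592) / ln(0.048972)
  = -4.45744 / -3.01651 ≈ 1.47768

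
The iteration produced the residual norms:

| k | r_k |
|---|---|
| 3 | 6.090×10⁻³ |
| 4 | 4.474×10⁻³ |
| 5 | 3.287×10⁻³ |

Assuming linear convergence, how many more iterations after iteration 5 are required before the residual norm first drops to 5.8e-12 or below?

66

Rate ρ ≈ r_5/r_4 = 3.287×10⁻³/4.474×10⁻³ = 0.7347.
After j more steps, r_{5+j} ≈ 3.287×10⁻³·ρ^j; need ρ^j ≤ 5.8e-12/3.287×10⁻³ = 1.76453e-09.
j ≥ ln(1.76453e-09)/ln(0.7347) = -20.1554/-0.30829 = 65.378.
So 66 more iterations are needed.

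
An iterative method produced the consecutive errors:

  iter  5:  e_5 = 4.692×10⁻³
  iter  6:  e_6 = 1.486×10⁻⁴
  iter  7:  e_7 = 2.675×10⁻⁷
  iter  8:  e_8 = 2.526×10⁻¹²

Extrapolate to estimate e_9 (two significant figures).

First estimate the order: p ≈ ln(e_8/e_7) / ln(e_7/e_6) = ln(2.526×10⁻¹²/2.675×10⁻⁷)/ln(2.675×10⁻⁷/1.486×10⁻⁴) = ln(9.44299e-06)/ln(0.00180013) ≈ 1.8308.
Then e_9 ≈ e_8·(e_8/e_7)^p = 2.526×10⁻¹²·(9.44299e-06)^1.8308 = 2.526×10⁻¹²·6.31583e-10 ≈ 1.595e-21.

1.6e-21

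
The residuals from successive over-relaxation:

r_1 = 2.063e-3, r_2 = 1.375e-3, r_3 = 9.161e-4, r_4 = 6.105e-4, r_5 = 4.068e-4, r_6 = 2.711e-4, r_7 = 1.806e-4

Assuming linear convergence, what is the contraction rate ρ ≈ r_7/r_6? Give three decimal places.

0.666

ρ ≈ r_7/r_6 = 1.806e-4/2.711e-4 = 0.66617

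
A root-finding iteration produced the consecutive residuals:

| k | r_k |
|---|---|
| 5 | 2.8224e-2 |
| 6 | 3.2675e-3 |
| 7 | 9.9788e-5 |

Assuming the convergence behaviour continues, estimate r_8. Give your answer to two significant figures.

3.5e-7

First estimate the order: p ≈ ln(r_7/r_6) / ln(r_6/r_5) = ln(9.9788e-5/3.2675e-3)/ln(3.2675e-3/2.8224e-2) = ln(0.0305396)/ln(0.11577) ≈ 1.6180.
Then r_8 ≈ r_7·(r_7/r_6)^p = 9.9788e-5·(0.0305396)^1.6180 = 9.9788e-5·0.00353597 ≈ 3.528e-07.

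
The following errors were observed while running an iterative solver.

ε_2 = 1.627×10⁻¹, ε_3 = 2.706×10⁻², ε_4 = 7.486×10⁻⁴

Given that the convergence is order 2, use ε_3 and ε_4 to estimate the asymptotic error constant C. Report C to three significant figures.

C ≈ ε_4 / ε_3^2
  = 7.486×10⁻⁴ / (2.706×10⁻²)^2
  = 7.486×10⁻⁴ / 0.000732244 ≈ 1.0223

1.02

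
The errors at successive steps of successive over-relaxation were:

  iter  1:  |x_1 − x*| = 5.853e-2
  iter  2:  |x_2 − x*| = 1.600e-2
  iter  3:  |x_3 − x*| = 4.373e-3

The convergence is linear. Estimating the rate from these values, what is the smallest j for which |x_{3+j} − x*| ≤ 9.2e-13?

Rate ρ ≈ |x_3 − x*|/|x_2 − x*| = 4.373e-3/1.600e-2 = 0.2733.
After j more steps, |x_{3+j} − x*| ≈ 4.373e-3·ρ^j; need ρ^j ≤ 9.2e-13/4.373e-3 = 2.10382e-10.
j ≥ ln(2.10382e-10)/ln(0.2733) = -22.2821/-1.29719 = 17.177.
So 18 more iterations are needed.

18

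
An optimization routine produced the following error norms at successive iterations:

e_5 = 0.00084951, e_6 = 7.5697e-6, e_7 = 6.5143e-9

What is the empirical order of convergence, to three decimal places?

p ≈ ln(e_7/e_6) / ln(e_6/e_5)
  = ln(6.5143e-9/7.5697e-6) / ln(7.5697e-6/0.00084951)
  = ln(0.000860576) / ln(0.00891067)
  = -7.057909 / -4.720506 ≈ 1.495159

1.495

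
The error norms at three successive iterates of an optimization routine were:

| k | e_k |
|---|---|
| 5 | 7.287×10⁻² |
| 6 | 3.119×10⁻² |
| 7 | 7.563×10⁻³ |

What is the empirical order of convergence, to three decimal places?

p ≈ ln(e_7/e_6) / ln(e_6/e_5)
  = ln(7.563×10⁻³/3.119×10⁻²) / ln(3.119×10⁻²/7.287×10⁻²)
  = ln(0.242482) / ln(0.428023)
  = -1.416828 / -0.848578 ≈ 1.669650

1.670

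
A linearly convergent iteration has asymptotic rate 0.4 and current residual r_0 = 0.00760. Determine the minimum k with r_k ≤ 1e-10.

After k steps, r_k ≈ 0.00760·0.4^k.
Need 0.4^k ≤ 1e-10/0.00760 = 1.31579e-08.
k ≥ ln(1.31579e-08)/ln(0.4) = -18.1462/-0.91629 = 19.804.
Smallest integer k = 20.

20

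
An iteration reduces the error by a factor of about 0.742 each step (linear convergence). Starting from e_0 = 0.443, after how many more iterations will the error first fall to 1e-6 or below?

After k steps, e_k ≈ 0.443·0.742^k.
Need 0.742^k ≤ 1e-6/0.443 = 2.25734e-06.
k ≥ ln(2.25734e-06)/ln(0.742) = -13.0013/-0.29841 = 43.569.
Smallest integer k = 44.

44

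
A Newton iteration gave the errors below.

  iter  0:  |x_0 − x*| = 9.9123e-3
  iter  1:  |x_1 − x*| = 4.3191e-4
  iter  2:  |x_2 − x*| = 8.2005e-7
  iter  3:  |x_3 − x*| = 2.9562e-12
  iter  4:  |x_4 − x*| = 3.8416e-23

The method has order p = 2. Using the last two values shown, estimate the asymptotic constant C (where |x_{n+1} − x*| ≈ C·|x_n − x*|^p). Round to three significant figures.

C ≈ |x_4 − x*| / |x_3 − x*|^2
  = 3.8416e-23 / (2.9562e-12)^2
  = 3.8416e-23 / 8.73912e-24 ≈ 4.3959

4.40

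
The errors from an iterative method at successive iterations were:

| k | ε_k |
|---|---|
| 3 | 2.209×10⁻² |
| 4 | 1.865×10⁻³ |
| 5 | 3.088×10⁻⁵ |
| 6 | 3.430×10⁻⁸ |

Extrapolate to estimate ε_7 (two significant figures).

4.3e-13

First estimate the order: p ≈ ln(ε_6/ε_5) / ln(ε_5/ε_4) = ln(3.430×10⁻⁸/3.088×10⁻⁵)/ln(3.088×10⁻⁵/1.865×10⁻³) = ln(0.00111075)/ln(0.0165576) ≈ 1.6588.
Then ε_7 ≈ ε_6·(ε_6/ε_5)^p = 3.430×10⁻⁸·(0.00111075)^1.6588 = 3.430×10⁻⁸·1.25681e-05 ≈ 4.311e-13.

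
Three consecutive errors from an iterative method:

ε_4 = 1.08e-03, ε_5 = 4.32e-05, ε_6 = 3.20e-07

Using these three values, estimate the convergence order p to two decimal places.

p ≈ ln(ε_6/ε_5) / ln(ε_5/ε_4)
  = ln(3.20e-07/4.32e-05) / ln(4.32e-05/1.08e-03)
  = ln(0.00740741) / ln(0.04)
  = -4.90527 / -3.21888 ≈ 1.52391

1.52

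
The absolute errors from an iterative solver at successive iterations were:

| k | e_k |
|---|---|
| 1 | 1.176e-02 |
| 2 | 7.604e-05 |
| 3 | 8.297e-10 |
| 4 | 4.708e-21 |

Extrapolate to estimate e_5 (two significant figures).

First estimate the order: p ≈ ln(e_4/e_3) / ln(e_3/e_2) = ln(4.708e-21/8.297e-10)/ln(8.297e-10/7.604e-05) = ln(5.67434e-12)/ln(1.09114e-05) ≈ 2.2664.
Then e_5 ≈ e_4·(e_4/e_3)^p = 4.708e-21·(5.67434e-12)^2.2664 = 4.708e-21·3.24993e-26 ≈ 1.53e-46.

1.5e-46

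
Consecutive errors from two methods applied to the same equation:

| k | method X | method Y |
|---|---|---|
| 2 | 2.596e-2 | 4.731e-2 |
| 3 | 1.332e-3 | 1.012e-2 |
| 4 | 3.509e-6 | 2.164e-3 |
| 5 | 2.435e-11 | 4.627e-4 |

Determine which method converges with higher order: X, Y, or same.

Method X: p ≈ ln(2.435e-11/3.509e-6)/ln(3.509e-6/1.332e-3) ≈ 2.00.
Method Y: p ≈ ln(4.627e-4/2.164e-3)/ln(2.164e-3/1.012e-2) ≈ 1.00.
Method X has the higher order (≈2.0 vs ≈1.0).

X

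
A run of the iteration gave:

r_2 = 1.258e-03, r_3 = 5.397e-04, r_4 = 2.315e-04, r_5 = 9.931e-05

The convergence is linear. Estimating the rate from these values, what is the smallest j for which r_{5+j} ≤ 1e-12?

22

Rate ρ ≈ r_5/r_4 = 9.931e-05/2.315e-04 = 0.4290.
After j more steps, r_{5+j} ≈ 9.931e-05·ρ^j; need ρ^j ≤ 1e-12/9.931e-05 = 1.00695e-08.
j ≥ ln(1.00695e-08)/ln(0.4290) = -18.4138/-0.84630 = 21.758.
So 22 more iterations are needed.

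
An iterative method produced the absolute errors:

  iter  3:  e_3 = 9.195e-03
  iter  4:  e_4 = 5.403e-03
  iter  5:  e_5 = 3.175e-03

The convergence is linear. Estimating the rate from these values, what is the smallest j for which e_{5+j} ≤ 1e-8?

24

Rate ρ ≈ e_5/e_4 = 3.175e-03/5.403e-03 = 0.5876.
After j more steps, e_{5+j} ≈ 3.175e-03·ρ^j; need ρ^j ≤ 1e-8/3.175e-03 = 3.14961e-06.
j ≥ ln(3.14961e-06)/ln(0.5876) = -12.6682/-0.53171 = 23.825.
So 24 more iterations are needed.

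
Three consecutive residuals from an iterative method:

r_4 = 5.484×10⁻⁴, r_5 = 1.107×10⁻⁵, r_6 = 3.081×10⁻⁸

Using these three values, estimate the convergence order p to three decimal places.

p ≈ ln(r_6/r_5) / ln(r_5/r_4)
  = ln(3.081×10⁻⁸/1.107×10⁻⁵) / ln(1.107×10⁻⁵/5.484×10⁻⁴)
  = ln(0.0027832) / ln(0.020186)
  = -5.884154 / -3.902766 ≈ 1.507688

1.508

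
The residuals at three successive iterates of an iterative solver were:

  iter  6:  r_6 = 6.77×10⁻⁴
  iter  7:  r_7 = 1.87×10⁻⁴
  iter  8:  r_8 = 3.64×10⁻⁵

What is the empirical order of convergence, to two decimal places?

1.27

p ≈ ln(r_8/r_7) / ln(r_7/r_6)
  = ln(3.64×10⁻⁵/1.87×10⁻⁴) / ln(1.87×10⁻⁴/6.77×10⁻⁴)
  = ln(0.194652) / ln(0.276219)
  = -1.63654 / -1.28656 ≈ 1.27203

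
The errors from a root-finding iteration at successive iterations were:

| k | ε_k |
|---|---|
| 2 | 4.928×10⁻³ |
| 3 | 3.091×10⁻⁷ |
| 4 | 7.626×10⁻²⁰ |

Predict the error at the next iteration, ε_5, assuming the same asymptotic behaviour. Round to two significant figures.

First estimate the order: p ≈ ln(ε_4/ε_3) / ln(ε_3/ε_2) = ln(7.626×10⁻²⁰/3.091×10⁻⁷)/ln(3.091×10⁻⁷/4.928×10⁻³) = ln(2.46716e-13)/ln(6.27232e-05) ≈ 3.0000.
Then ε_5 ≈ ε_4·(ε_4/ε_3)^p = 7.626×10⁻²⁰·(2.46716e-13)^3.0000 = 7.626×10⁻²⁰·1.50173e-38 ≈ 1.145e-57.

1.1e-57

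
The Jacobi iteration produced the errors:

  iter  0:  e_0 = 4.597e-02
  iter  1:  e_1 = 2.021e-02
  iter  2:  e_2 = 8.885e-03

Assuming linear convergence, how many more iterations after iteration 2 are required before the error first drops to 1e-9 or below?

Rate ρ ≈ e_2/e_1 = 8.885e-03/2.021e-02 = 0.4396.
After j more steps, e_{2+j} ≈ 8.885e-03·ρ^j; need ρ^j ≤ 1e-9/8.885e-03 = 1.12549e-07.
j ≥ ln(1.12549e-07)/ln(0.4396) = -15.9999/-0.82189 = 19.467.
So 20 more iterations are needed.

20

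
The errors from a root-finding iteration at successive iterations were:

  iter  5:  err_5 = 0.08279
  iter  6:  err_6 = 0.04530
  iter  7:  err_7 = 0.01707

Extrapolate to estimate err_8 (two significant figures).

3.5e-3

First estimate the order: p ≈ ln(err_7/err_6) / ln(err_6/err_5) = ln(0.01707/0.04530)/ln(0.04530/0.08279) = ln(0.376821)/ln(0.547168) ≈ 1.6186.
Then err_8 ≈ err_7·(err_7/err_6)^p = 0.01707·(0.376821)^1.6186 = 0.01707·0.206031 ≈ 0.003517.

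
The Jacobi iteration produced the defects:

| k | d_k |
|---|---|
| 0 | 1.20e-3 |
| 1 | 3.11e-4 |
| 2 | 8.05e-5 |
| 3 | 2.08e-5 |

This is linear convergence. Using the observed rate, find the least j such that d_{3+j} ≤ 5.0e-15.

17

Rate ρ ≈ d_3/d_2 = 2.08e-5/8.05e-5 = 0.2584.
After j more steps, d_{3+j} ≈ 2.08e-5·ρ^j; need ρ^j ≤ 5.0e-15/2.08e-5 = 2.40385e-10.
j ≥ ln(2.40385e-10)/ln(0.2584) = -22.1488/-1.35325 = 16.367.
So 17 more iterations are needed.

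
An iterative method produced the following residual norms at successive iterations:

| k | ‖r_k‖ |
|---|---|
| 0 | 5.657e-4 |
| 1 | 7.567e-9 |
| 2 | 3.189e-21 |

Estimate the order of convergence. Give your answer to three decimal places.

p ≈ ln(‖r_2‖/‖r_1‖) / ln(‖r_1‖/‖r_0‖)
  = ln(3.189e-21/7.567e-9) / ln(7.567e-9/5.657e-4)
  = ln(4.21435e-13) / ln(1.33763e-05)
  = -28.495111 / -11.222026 ≈ 2.539213

2.539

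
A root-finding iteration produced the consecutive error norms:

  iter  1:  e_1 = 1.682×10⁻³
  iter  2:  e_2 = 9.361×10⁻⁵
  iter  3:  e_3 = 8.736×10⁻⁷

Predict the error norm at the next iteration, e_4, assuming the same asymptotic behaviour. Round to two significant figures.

First estimate the order: p ≈ ln(e_3/e_2) / ln(e_2/e_1) = ln(8.736×10⁻⁷/9.361×10⁻⁵)/ln(9.361×10⁻⁵/1.682×10⁻³) = ln(0.00933234)/ln(0.055654) ≈ 1.6182.
Then e_4 ≈ e_3·(e_3/e_2)^p = 8.736×10⁻⁷·(0.00933234)^1.6182 = 8.736×10⁻⁷·0.000518846 ≈ 4.533e-10.

4.5e-10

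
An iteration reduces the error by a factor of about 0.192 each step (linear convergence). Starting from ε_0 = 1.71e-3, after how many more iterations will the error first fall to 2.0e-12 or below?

13

After k steps, ε_k ≈ 1.71e-3·0.192^k.
Need 0.192^k ≤ 2.0e-12/1.71e-3 = 1.16959e-09.
k ≥ ln(1.16959e-09)/ln(0.192) = -20.5666/-1.65026 = 12.463.
Smallest integer k = 13.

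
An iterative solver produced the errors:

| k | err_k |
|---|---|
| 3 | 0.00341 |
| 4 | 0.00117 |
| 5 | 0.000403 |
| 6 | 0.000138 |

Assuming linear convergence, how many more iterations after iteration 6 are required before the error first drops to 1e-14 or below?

Rate ρ ≈ err_6/err_5 = 0.000138/0.000403 = 0.3424.
After j more steps, err_{6+j} ≈ 0.000138·ρ^j; need ρ^j ≤ 1e-14/0.000138 = 7.24638e-11.
j ≥ ln(7.24638e-11)/ln(0.3424) = -23.3479/-1.07178 = 21.784.
So 22 more iterations are needed.

22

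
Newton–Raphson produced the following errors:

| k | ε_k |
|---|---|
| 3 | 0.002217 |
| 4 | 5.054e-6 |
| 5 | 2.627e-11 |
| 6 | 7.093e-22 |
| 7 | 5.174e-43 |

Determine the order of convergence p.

Consecutive ratios: ε_7/ε_6 = 5.174e-43/7.093e-22 = 7.29452e-22, ε_6/ε_5 = 7.093e-22/2.627e-11 = 2.70004e-11.
p ≈ ln(7.29452e-22)/ln(2.70004e-11) = -48.6697/-24.3352 ≈ 2.00.
So the convergence is quadratic (order 2).

2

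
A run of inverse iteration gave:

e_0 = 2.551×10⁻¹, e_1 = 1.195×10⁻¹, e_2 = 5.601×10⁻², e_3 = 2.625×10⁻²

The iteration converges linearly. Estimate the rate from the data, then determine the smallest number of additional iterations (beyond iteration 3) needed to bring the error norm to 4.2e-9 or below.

21

Rate ρ ≈ e_3/e_2 = 2.625×10⁻²/5.601×10⁻² = 0.4687.
After j more steps, e_{3+j} ≈ 2.625×10⁻²·ρ^j; need ρ^j ≤ 4.2e-9/2.625×10⁻² = 1.6e-07.
j ≥ ln(1.6e-07)/ln(0.4687) = -15.6481/-0.75779 = 20.650.
So 21 more iterations are needed.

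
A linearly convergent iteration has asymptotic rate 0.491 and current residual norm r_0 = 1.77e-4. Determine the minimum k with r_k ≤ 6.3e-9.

After k steps, r_k ≈ 1.77e-4·0.491^k.
Need 0.491^k ≤ 6.3e-9/1.77e-4 = 3.55932e-05.
k ≥ ln(3.55932e-05)/ln(0.491) = -10.2434/-0.71131 = 14.401.
Smallest integer k = 15.

15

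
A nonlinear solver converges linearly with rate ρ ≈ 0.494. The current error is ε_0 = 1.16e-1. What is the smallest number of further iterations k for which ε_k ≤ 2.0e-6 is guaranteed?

After k steps, ε_k ≈ 1.16e-1·0.494^k.
Need 0.494^k ≤ 2.0e-6/1.16e-1 = 1.72414e-05.
k ≥ ln(1.72414e-05)/ln(0.494) = -10.9682/-0.70522 = 15.553.
Smallest integer k = 16.

16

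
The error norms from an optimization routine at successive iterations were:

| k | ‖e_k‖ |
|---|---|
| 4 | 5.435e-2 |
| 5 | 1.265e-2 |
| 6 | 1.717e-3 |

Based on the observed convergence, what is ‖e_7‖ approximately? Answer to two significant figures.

1.1e-4

First estimate the order: p ≈ ln(‖e_6‖/‖e_5‖) / ln(‖e_5‖/‖e_4‖) = ln(1.717e-3/1.265e-2)/ln(1.265e-2/5.435e-2) = ln(0.135731)/ln(0.232751) ≈ 1.3699.
Then ‖e_7‖ ≈ ‖e_6‖·(‖e_6‖/‖e_5‖)^p = 1.717e-3·(0.135731)^1.3699 = 1.717e-3·0.0648421 ≈ 0.0001113.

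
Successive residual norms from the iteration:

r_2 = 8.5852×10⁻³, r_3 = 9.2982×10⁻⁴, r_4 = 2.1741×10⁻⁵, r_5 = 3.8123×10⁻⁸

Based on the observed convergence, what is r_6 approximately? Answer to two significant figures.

First estimate the order: p ≈ ln(r_5/r_4) / ln(r_4/r_3) = ln(3.8123×10⁻⁸/2.1741×10⁻⁵)/ln(2.1741×10⁻⁵/9.2982×10⁻⁴) = ln(0.00175351)/ln(0.0233819) ≈ 1.6897.
Then r_6 ≈ r_5·(r_5/r_4)^p = 3.8123×10⁻⁸·(0.00175351)^1.6897 = 3.8123×10⁻⁸·2.20309e-05 ≈ 8.399e-13.

8.4e-13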